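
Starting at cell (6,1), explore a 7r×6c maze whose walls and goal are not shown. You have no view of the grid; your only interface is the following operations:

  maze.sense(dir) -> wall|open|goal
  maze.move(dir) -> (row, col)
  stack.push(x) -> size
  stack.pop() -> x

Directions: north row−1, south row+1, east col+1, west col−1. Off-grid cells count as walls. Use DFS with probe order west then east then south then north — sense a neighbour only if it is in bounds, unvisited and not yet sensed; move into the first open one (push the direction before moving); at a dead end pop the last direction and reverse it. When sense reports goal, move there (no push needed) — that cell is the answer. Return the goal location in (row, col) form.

Action: maze.sense[west]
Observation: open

Action: stack.push[west]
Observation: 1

Action: maze.move[west]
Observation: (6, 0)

Action: maze.sense[north]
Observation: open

Action: stack.push[north]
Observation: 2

Action: maze.move[north]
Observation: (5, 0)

Action: maze.sense[east]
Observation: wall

Action: maze.sense[north]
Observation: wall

Action: stack.pop[]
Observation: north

Action: maze.move[south]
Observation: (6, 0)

Action: stack.pop[]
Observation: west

Action: maze.move[east]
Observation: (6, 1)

Action: maze.sense[east]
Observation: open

Action: stack.push[east]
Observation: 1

Action: maze.move[east]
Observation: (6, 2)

Action: maze.sense[east]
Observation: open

Action: stack.push[east]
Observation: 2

Action: maze.move[east]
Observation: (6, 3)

Action: maze.sense[east]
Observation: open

Action: stack.push[east]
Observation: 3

Action: maze.move[east]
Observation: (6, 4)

Action: maze.sense[east]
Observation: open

Action: stack.push[east]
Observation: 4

Action: maze.move[east]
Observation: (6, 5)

Action: maze.sense[north]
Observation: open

Action: stack.push[north]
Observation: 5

Action: maze.move[north]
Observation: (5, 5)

Action: maze.sense[west]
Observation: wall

Action: maze.sense[north]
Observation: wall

Action: stack.pop[]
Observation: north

Action: maze.move[south]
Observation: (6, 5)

Action: stack.pop[]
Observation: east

Action: maze.move[west]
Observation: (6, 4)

Action: stack.pop[]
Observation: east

Action: maze.move[west]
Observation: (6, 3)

Action: maze.sense[north]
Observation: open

Action: stack.push[north]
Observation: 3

Action: maze.move[north]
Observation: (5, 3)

Action: maze.sense[west]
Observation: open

Action: stack.push[west]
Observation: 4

Action: maze.move[west]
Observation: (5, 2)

Action: maze.sense[north]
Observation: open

Action: stack.push[north]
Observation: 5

Action: maze.move[north]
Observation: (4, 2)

Action: maze.sense[west]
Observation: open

Action: stack.push[west]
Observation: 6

Action: maze.move[west]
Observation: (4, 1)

Action: maze.sense[north]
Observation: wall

Action: stack.pop[]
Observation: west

Action: maze.move[east]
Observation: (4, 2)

Action: maze.sense[east]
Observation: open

Action: stack.push[east]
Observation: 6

Action: maze.move[east]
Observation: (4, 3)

Action: maze.sense[east]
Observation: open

Action: stack.push[east]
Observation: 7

Action: maze.move[east]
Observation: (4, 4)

Action: maze.sense[north]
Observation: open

Action: stack.push[north]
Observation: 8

Action: maze.move[north]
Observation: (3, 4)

Action: maze.sense[west]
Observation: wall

Action: maze.sense[east]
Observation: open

Action: stack.push[east]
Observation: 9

Action: maze.move[east]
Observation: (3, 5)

Action: maze.sense[north]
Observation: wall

Action: stack.pop[]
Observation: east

Action: maze.move[west]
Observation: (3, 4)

Action: maze.sense[north]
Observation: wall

Action: stack.pop[]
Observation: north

Action: maze.move[south]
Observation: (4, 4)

Action: stack.pop[]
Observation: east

Action: maze.move[west]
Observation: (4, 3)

Action: stack.pop[]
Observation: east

Action: maze.move[west]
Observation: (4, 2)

Action: maze.sense[north]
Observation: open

Action: stack.push[north]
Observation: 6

Action: maze.move[north]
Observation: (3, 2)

Action: maze.sense[north]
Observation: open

Action: stack.push[north]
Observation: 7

Action: maze.move[north]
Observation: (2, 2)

Action: maze.sense[west]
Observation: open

Action: stack.push[west]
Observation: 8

Action: maze.move[west]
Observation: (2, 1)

Action: maze.sense[west]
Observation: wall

Action: maze.sense[north]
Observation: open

Action: stack.push[north]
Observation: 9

Action: maze.move[north]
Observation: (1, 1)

Action: maze.sense[west]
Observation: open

Action: stack.push[west]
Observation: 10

Action: maze.move[west]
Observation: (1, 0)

Action: maze.sense[north]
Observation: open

Action: stack.push[north]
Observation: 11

Action: maze.move[north]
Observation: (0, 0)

Action: maze.sense[east]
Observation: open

Action: stack.push[east]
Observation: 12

Action: maze.move[east]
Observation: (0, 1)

Action: maze.sense[east]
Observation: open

Action: stack.push[east]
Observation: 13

Action: maze.move[east]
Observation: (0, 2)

Action: maze.sense[east]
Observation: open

Action: stack.push[east]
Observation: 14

Action: maze.move[east]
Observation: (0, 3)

Action: maze.sense[east]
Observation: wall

Action: maze.sense[south]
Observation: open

Action: stack.push[south]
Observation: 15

Action: maze.move[south]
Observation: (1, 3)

Action: maze.sense[west]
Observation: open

Action: stack.push[west]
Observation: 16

Action: maze.move[west]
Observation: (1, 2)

Action: stack.pop[]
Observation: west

Action: maze.move[east]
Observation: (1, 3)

Action: maze.sense[east]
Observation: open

Action: stack.push[east]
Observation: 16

Action: maze.move[east]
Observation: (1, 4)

Action: maze.sense[east]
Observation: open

Action: stack.push[east]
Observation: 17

Action: maze.move[east]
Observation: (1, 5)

Action: maze.sense[north]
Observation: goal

Action: maze.move[north]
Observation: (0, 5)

Answer: (0, 5)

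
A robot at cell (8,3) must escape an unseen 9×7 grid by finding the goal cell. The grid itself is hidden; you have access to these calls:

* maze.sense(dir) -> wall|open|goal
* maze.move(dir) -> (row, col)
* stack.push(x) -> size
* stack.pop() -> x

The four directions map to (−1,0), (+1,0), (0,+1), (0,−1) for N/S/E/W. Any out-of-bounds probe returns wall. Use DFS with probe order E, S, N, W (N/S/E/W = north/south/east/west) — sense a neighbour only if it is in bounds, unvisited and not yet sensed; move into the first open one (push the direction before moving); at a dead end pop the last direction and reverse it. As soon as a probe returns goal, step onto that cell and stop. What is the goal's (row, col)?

% 1. sense(dir='east') : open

% 2. push(x='east') : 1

% 3. move(dir='east') : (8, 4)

% 4. sense(dir='east') : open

% 5. push(x='east') : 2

% 6. move(dir='east') : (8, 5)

% 7. sense(dir='east') : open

% 8. push(x='east') : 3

% 9. move(dir='east') : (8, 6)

% 10. sense(dir='north') : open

% 11. push(x='north') : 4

% 12. move(dir='north') : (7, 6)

% 13. sense(dir='north') : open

% 14. push(x='north') : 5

% 15. move(dir='north') : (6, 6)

% 16. sense(dir='north') : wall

% 17. sense(dir='west') : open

% 18. push(x='west') : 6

% 19. move(dir='west') : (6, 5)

% 20. sense(dir='south') : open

% 21. push(x='south') : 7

% 22. move(dir='south') : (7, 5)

% 23. sense(dir='west') : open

% 24. push(x='west') : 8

% 25. move(dir='west') : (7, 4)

% 26. sense(dir='north') : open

% 27. push(x='north') : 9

% 28. move(dir='north') : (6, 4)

% 29. sense(dir='north') : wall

% 30. sense(dir='west') : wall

% 31. pop() : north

% 32. move(dir='south') : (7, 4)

% 33. sense(dir='west') : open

% 34. push(x='west') : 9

% 35. move(dir='west') : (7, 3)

% 36. sense(dir='west') : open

% 37. push(x='west') : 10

% 38. move(dir='west') : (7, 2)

% 39. sense(dir='south') : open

% 40. push(x='south') : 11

% 41. move(dir='south') : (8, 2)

% 42. sense(dir='west') : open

% 43. push(x='west') : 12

% 44. move(dir='west') : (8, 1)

% 45. sense(dir='north') : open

% 46. push(x='north') : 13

% 47. move(dir='north') : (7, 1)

% 48. sense(dir='north') : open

% 49. push(x='north') : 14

% 50. move(dir='north') : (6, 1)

% 51. sense(dir='east') : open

% 52. push(x='east') : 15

% 53. move(dir='east') : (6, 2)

% 54. sense(dir='north') : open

% 55. push(x='north') : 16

% 56. move(dir='north') : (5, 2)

% 57. sense(dir='east') : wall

% 58. sense(dir='north') : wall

% 59. sense(dir='west') : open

% 60. push(x='west') : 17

% 61. move(dir='west') : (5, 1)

% 62. sense(dir='north') : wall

% 63. sense(dir='west') : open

% 64. push(x='west') : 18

% 65. move(dir='west') : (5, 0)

% 66. sense(dir='south') : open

% 67. push(x='south') : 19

% 68. move(dir='south') : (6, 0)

% 69. sense(dir='south') : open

% 70. push(x='south') : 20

% 71. move(dir='south') : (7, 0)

% 72. sense(dir='south') : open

% 73. push(x='south') : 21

% 74. move(dir='south') : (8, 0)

% 75. pop() : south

% 76. move(dir='north') : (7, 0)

% 77. pop() : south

% 78. move(dir='north') : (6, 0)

% 79. pop() : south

% 80. move(dir='north') : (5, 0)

% 81. sense(dir='north') : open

% 82. push(x='north') : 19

% 83. move(dir='north') : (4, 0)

% 84. sense(dir='north') : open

% 85. push(x='north') : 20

% 86. move(dir='north') : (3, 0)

% 87. sense(dir='east') : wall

% 88. sense(dir='north') : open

% 89. push(x='north') : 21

% 90. move(dir='north') : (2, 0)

% 91. sense(dir='east') : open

% 92. push(x='east') : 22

% 93. move(dir='east') : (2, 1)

% 94. sense(dir='east') : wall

% 95. sense(dir='north') : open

% 96. push(x='north') : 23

% 97. move(dir='north') : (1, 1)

% 98. sense(dir='east') : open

% 99. push(x='east') : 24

% 100. move(dir='east') : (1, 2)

% 101. sense(dir='east') : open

% 102. push(x='east') : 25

% 103. move(dir='east') : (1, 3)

% 104. sense(dir='east') : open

% 105. push(x='east') : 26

% 106. move(dir='east') : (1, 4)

% 107. sense(dir='east') : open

% 108. push(x='east') : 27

% 109. move(dir='east') : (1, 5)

% 110. sense(dir='east') : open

% 111. push(x='east') : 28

% 112. move(dir='east') : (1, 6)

% 113. sense(dir='south') : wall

% 114. sense(dir='north') : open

% 115. push(x='north') : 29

% 116. move(dir='north') : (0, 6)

% 117. sense(dir='west') : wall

% 118. pop() : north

% 119. move(dir='south') : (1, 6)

% 120. pop() : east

% 121. move(dir='west') : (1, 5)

% 122. sense(dir='south') : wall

% 123. pop() : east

% 124. move(dir='west') : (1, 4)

% 125. sense(dir='south') : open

% 126. push(x='south') : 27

% 127. move(dir='south') : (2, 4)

% 128. sense(dir='south') : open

% 129. push(x='south') : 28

% 130. move(dir='south') : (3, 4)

% 131. sense(dir='east') : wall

% 132. sense(dir='south') : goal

% 133. move(dir='south') : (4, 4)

Answer: (4, 4)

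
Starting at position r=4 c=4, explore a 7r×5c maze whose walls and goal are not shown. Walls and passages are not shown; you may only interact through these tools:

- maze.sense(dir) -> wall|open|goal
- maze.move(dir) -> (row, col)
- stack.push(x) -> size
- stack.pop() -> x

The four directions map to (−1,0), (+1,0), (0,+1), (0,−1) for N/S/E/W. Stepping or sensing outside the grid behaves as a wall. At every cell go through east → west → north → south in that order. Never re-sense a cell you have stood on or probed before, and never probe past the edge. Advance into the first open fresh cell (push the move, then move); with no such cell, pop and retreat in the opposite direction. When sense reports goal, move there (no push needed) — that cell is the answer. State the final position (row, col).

-- maze.sense(dir='west') ~> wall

-- maze.sense(dir='north') ~> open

-- stack.push(x='north') ~> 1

-- maze.move(dir='north') ~> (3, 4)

-- maze.sense(dir='west') ~> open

-- stack.push(x='west') ~> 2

-- maze.move(dir='west') ~> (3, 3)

-- maze.sense(dir='west') ~> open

-- stack.push(x='west') ~> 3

-- maze.move(dir='west') ~> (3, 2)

-- maze.sense(dir='west') ~> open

-- stack.push(x='west') ~> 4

-- maze.move(dir='west') ~> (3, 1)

-- maze.sense(dir='west') ~> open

-- stack.push(x='west') ~> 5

-- maze.move(dir='west') ~> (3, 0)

-- maze.sense(dir='north') ~> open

-- stack.push(x='north') ~> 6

-- maze.move(dir='north') ~> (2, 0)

-- maze.sense(dir='east') ~> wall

-- maze.sense(dir='north') ~> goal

-- maze.move(dir='north') ~> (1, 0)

Answer: (1, 0)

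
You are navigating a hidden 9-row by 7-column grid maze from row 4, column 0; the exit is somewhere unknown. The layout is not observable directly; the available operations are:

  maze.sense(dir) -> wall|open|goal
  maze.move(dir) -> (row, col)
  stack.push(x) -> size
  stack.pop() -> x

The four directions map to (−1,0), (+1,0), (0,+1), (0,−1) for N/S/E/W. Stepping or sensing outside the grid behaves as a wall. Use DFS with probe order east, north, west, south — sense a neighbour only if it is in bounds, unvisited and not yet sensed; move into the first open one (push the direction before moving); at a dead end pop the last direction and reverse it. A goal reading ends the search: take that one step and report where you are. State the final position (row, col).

==> maze.sense(dir=east)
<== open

==> stack.push(x=east)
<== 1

==> maze.move(dir=east)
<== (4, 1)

==> maze.sense(dir=east)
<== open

==> stack.push(x=east)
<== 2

==> maze.move(dir=east)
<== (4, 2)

==> maze.sense(dir=east)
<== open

==> stack.push(x=east)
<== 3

==> maze.move(dir=east)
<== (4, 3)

==> maze.sense(dir=east)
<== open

==> stack.push(x=east)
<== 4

==> maze.move(dir=east)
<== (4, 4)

==> maze.sense(dir=east)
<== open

==> stack.push(x=east)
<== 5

==> maze.move(dir=east)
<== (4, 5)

==> maze.sense(dir=east)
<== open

==> stack.push(x=east)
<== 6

==> maze.move(dir=east)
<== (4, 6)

==> maze.sense(dir=north)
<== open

==> stack.push(x=north)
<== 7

==> maze.move(dir=north)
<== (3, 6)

==> maze.sense(dir=north)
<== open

==> stack.push(x=north)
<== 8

==> maze.move(dir=north)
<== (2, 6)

==> maze.sense(dir=north)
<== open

==> stack.push(x=north)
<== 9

==> maze.move(dir=north)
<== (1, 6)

==> maze.sense(dir=north)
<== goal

==> maze.move(dir=north)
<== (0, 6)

Answer: (0, 6)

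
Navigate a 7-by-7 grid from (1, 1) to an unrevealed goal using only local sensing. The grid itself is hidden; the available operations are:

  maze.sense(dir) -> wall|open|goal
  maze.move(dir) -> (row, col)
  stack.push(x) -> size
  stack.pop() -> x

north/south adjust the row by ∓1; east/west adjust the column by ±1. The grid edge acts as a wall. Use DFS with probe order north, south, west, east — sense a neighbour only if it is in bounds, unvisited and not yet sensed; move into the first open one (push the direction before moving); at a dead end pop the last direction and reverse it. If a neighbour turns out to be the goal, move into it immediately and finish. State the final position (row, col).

→ sense(dir→north)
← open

→ push(x→north)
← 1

→ move(dir→north)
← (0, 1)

→ sense(dir→west)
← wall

→ sense(dir→east)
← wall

→ pop()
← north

→ move(dir→south)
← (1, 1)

→ sense(dir→south)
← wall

→ sense(dir→west)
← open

→ push(x→west)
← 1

→ move(dir→west)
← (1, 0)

→ sense(dir→south)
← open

→ push(x→south)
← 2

→ move(dir→south)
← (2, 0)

→ sense(dir→south)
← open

→ push(x→south)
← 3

→ move(dir→south)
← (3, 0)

→ sense(dir→south)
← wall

→ sense(dir→east)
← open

→ push(x→east)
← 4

→ move(dir→east)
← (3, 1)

→ sense(dir→south)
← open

→ push(x→south)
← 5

→ move(dir→south)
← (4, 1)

→ sense(dir→south)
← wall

→ sense(dir→east)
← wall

→ pop()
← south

→ move(dir→north)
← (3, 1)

→ sense(dir→east)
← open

→ push(x→east)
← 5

→ move(dir→east)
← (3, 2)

→ sense(dir→north)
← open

→ push(x→north)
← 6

→ move(dir→north)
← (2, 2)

→ sense(dir→north)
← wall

→ sense(dir→east)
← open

→ push(x→east)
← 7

→ move(dir→east)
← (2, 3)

→ sense(dir→north)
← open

→ push(x→north)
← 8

→ move(dir→north)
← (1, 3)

→ sense(dir→north)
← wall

→ sense(dir→east)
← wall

→ pop()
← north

→ move(dir→south)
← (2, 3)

→ sense(dir→south)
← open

→ push(x→south)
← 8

→ move(dir→south)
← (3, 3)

→ sense(dir→south)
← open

→ push(x→south)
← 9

→ move(dir→south)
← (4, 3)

→ sense(dir→south)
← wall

→ sense(dir→east)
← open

→ push(x→east)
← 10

→ move(dir→east)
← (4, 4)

→ sense(dir→north)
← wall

→ sense(dir→south)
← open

→ push(x→south)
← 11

→ move(dir→south)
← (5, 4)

→ sense(dir→south)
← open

→ push(x→south)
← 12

→ move(dir→south)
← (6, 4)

→ sense(dir→west)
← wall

→ sense(dir→east)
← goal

→ move(dir→east)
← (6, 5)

Answer: (6, 5)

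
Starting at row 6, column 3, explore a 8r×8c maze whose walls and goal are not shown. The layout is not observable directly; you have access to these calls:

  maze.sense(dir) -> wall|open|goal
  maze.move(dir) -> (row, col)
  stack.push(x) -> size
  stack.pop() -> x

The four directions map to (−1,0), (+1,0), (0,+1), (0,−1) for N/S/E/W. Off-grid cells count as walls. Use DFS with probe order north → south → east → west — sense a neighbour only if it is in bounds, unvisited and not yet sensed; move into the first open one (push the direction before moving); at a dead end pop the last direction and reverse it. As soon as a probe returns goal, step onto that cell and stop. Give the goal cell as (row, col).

Action: sense[dir='north']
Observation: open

Action: push[x='north']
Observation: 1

Action: move[dir='north']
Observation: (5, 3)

Action: sense[dir='north']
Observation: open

Action: push[x='north']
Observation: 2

Action: move[dir='north']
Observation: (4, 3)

Action: sense[dir='north']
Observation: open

Action: push[x='north']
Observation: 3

Action: move[dir='north']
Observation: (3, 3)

Action: sense[dir='north']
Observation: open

Action: push[x='north']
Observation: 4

Action: move[dir='north']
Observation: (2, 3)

Action: sense[dir='north']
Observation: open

Action: push[x='north']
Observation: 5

Action: move[dir='north']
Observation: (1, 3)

Action: sense[dir='north']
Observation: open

Action: push[x='north']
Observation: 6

Action: move[dir='north']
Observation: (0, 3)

Action: sense[dir='east']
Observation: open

Action: push[x='east']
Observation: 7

Action: move[dir='east']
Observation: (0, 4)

Action: sense[dir='south']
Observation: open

Action: push[x='south']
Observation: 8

Action: move[dir='south']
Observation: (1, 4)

Action: sense[dir='south']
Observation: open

Action: push[x='south']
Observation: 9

Action: move[dir='south']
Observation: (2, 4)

Action: sense[dir='south']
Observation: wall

Action: sense[dir='east']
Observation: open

Action: push[x='east']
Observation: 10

Action: move[dir='east']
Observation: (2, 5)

Action: sense[dir='north']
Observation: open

Action: push[x='north']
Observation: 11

Action: move[dir='north']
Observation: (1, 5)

Action: sense[dir='north']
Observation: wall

Action: sense[dir='east']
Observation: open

Action: push[x='east']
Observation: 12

Action: move[dir='east']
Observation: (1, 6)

Action: sense[dir='north']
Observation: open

Action: push[x='north']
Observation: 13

Action: move[dir='north']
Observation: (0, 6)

Action: sense[dir='east']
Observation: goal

Action: move[dir='east']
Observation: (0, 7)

Answer: (0, 7)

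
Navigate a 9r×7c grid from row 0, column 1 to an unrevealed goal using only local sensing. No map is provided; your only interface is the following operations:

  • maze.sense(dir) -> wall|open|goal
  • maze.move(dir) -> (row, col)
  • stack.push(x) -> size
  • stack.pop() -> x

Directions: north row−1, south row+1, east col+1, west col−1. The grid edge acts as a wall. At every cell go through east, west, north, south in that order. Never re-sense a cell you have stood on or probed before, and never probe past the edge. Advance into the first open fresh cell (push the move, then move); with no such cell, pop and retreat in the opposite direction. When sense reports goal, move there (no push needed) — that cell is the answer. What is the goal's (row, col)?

$ maze.sense dir='east'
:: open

$ stack.push x='east'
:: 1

$ maze.move dir='east'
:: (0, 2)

$ maze.sense dir='east'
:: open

$ stack.push x='east'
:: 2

$ maze.move dir='east'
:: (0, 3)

$ maze.sense dir='east'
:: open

$ stack.push x='east'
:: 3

$ maze.move dir='east'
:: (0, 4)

$ maze.sense dir='east'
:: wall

$ maze.sense dir='south'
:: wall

$ stack.pop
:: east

$ maze.move dir='west'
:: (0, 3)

$ maze.sense dir='south'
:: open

$ stack.push x='south'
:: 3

$ maze.move dir='south'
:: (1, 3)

$ maze.sense dir='west'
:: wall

$ maze.sense dir='south'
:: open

$ stack.push x='south'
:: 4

$ maze.move dir='south'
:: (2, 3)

$ maze.sense dir='east'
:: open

$ stack.push x='east'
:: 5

$ maze.move dir='east'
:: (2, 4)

$ maze.sense dir='east'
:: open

$ stack.push x='east'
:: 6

$ maze.move dir='east'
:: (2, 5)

$ maze.sense dir='east'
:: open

$ stack.push x='east'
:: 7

$ maze.move dir='east'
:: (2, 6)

$ maze.sense dir='north'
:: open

$ stack.push x='north'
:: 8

$ maze.move dir='north'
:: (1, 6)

$ maze.sense dir='west'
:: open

$ stack.push x='west'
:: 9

$ maze.move dir='west'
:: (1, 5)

$ stack.pop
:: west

$ maze.move dir='east'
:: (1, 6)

$ maze.sense dir='north'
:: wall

$ stack.pop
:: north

$ maze.move dir='south'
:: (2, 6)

$ maze.sense dir='south'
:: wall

$ stack.pop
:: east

$ maze.move dir='west'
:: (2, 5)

$ maze.sense dir='south'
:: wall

$ stack.pop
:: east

$ maze.move dir='west'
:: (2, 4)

$ maze.sense dir='south'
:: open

$ stack.push x='south'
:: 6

$ maze.move dir='south'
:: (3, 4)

$ maze.sense dir='west'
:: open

$ stack.push x='west'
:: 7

$ maze.move dir='west'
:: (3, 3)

$ maze.sense dir='west'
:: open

$ stack.push x='west'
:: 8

$ maze.move dir='west'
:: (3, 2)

$ maze.sense dir='west'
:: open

$ stack.push x='west'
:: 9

$ maze.move dir='west'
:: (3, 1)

$ maze.sense dir='west'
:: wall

$ maze.sense dir='north'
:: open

$ stack.push x='north'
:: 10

$ maze.move dir='north'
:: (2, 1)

$ maze.sense dir='east'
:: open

$ stack.push x='east'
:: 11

$ maze.move dir='east'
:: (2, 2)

$ stack.pop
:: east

$ maze.move dir='west'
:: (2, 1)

$ maze.sense dir='west'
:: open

$ stack.push x='west'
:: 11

$ maze.move dir='west'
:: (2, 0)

$ maze.sense dir='north'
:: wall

$ stack.pop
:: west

$ maze.move dir='east'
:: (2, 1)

$ maze.sense dir='north'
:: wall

$ stack.pop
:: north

$ maze.move dir='south'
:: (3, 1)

$ maze.sense dir='south'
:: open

$ stack.push x='south'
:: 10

$ maze.move dir='south'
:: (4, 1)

$ maze.sense dir='east'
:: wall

$ maze.sense dir='west'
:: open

$ stack.push x='west'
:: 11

$ maze.move dir='west'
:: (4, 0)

$ maze.sense dir='south'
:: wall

$ stack.pop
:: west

$ maze.move dir='east'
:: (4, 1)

$ maze.sense dir='south'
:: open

$ stack.push x='south'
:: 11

$ maze.move dir='south'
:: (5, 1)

$ maze.sense dir='east'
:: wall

$ maze.sense dir='south'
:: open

$ stack.push x='south'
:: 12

$ maze.move dir='south'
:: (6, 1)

$ maze.sense dir='east'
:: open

$ stack.push x='east'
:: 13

$ maze.move dir='east'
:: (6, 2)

$ maze.sense dir='east'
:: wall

$ maze.sense dir='south'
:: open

$ stack.push x='south'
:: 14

$ maze.move dir='south'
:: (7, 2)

$ maze.sense dir='east'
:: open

$ stack.push x='east'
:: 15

$ maze.move dir='east'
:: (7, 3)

$ maze.sense dir='east'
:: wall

$ maze.sense dir='south'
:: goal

$ maze.move dir='south'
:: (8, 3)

Answer: (8, 3)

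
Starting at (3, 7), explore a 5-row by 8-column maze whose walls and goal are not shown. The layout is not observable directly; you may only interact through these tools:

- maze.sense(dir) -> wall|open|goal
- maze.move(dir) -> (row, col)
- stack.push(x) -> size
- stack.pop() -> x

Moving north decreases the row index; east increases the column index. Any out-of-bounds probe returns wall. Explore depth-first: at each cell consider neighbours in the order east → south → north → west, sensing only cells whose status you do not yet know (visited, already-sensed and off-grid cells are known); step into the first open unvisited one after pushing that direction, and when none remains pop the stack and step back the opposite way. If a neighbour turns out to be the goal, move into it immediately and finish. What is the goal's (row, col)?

Step: sense[dir→south]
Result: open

Step: push[x→south]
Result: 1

Step: move[dir→south]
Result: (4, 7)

Step: sense[dir→west]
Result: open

Step: push[x→west]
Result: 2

Step: move[dir→west]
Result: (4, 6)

Step: sense[dir→north]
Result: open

Step: push[x→north]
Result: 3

Step: move[dir→north]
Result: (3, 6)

Step: sense[dir→north]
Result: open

Step: push[x→north]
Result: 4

Step: move[dir→north]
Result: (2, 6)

Step: sense[dir→east]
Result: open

Step: push[x→east]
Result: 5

Step: move[dir→east]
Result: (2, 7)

Step: sense[dir→north]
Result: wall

Step: pop[]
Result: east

Step: move[dir→west]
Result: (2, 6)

Step: sense[dir→north]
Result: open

Step: push[x→north]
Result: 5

Step: move[dir→north]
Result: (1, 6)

Step: sense[dir→north]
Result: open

Step: push[x→north]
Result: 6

Step: move[dir→north]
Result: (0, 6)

Step: sense[dir→east]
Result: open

Step: push[x→east]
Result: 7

Step: move[dir→east]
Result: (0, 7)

Step: pop[]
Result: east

Step: move[dir→west]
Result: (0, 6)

Step: sense[dir→west]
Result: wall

Step: pop[]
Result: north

Step: move[dir→south]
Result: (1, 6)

Step: sense[dir→west]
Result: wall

Step: pop[]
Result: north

Step: move[dir→south]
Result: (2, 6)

Step: sense[dir→west]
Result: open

Step: push[x→west]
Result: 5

Step: move[dir→west]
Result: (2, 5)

Step: sense[dir→south]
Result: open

Step: push[x→south]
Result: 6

Step: move[dir→south]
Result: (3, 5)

Step: sense[dir→south]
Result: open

Step: push[x→south]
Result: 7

Step: move[dir→south]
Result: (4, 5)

Step: sense[dir→west]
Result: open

Step: push[x→west]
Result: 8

Step: move[dir→west]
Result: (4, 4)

Step: sense[dir→north]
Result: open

Step: push[x→north]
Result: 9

Step: move[dir→north]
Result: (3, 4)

Step: sense[dir→north]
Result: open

Step: push[x→north]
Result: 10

Step: move[dir→north]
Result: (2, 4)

Step: sense[dir→north]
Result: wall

Step: sense[dir→west]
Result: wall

Step: pop[]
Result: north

Step: move[dir→south]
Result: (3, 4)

Step: sense[dir→west]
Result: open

Step: push[x→west]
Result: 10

Step: move[dir→west]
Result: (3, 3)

Step: sense[dir→south]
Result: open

Step: push[x→south]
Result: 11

Step: move[dir→south]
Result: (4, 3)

Step: sense[dir→west]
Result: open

Step: push[x→west]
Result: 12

Step: move[dir→west]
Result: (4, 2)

Step: sense[dir→north]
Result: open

Step: push[x→north]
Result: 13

Step: move[dir→north]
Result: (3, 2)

Step: sense[dir→north]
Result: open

Step: push[x→north]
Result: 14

Step: move[dir→north]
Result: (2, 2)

Step: sense[dir→north]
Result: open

Step: push[x→north]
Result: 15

Step: move[dir→north]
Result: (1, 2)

Step: sense[dir→east]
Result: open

Step: push[x→east]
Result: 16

Step: move[dir→east]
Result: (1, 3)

Step: sense[dir→north]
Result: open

Step: push[x→north]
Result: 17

Step: move[dir→north]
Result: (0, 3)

Step: sense[dir→east]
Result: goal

Step: move[dir→east]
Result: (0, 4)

Answer: (0, 4)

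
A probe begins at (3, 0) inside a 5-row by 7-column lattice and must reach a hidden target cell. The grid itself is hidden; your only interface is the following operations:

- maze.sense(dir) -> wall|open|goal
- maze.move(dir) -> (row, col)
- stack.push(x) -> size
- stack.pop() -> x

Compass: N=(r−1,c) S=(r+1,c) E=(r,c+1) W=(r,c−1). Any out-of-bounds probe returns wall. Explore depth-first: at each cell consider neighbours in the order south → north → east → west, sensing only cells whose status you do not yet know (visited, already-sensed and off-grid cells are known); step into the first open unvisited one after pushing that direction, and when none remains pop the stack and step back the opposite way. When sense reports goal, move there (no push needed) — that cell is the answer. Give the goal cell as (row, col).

Act: maze.sense[dir: south]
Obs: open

Act: stack.push[x: south]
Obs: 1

Act: maze.move[dir: south]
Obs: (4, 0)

Act: maze.sense[dir: east]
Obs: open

Act: stack.push[x: east]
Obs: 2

Act: maze.move[dir: east]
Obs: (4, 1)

Act: maze.sense[dir: north]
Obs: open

Act: stack.push[x: north]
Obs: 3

Act: maze.move[dir: north]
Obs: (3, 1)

Act: maze.sense[dir: north]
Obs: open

Act: stack.push[x: north]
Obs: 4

Act: maze.move[dir: north]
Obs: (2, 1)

Act: maze.sense[dir: north]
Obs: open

Act: stack.push[x: north]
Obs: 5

Act: maze.move[dir: north]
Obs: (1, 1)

Act: maze.sense[dir: north]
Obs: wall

Act: maze.sense[dir: east]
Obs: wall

Act: maze.sense[dir: west]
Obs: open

Act: stack.push[x: west]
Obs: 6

Act: maze.move[dir: west]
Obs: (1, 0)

Act: maze.sense[dir: south]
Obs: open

Act: stack.push[x: south]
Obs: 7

Act: maze.move[dir: south]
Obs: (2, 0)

Act: stack.pop[]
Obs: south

Act: maze.move[dir: north]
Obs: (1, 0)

Act: maze.sense[dir: north]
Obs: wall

Act: stack.pop[]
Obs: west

Act: maze.move[dir: east]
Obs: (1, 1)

Act: stack.pop[]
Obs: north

Act: maze.move[dir: south]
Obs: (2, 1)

Act: maze.sense[dir: east]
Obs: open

Act: stack.push[x: east]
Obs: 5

Act: maze.move[dir: east]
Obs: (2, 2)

Act: maze.sense[dir: south]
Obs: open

Act: stack.push[x: south]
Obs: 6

Act: maze.move[dir: south]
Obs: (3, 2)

Act: maze.sense[dir: south]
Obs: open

Act: stack.push[x: south]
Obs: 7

Act: maze.move[dir: south]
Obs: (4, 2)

Act: maze.sense[dir: east]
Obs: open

Act: stack.push[x: east]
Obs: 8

Act: maze.move[dir: east]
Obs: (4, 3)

Act: maze.sense[dir: north]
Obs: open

Act: stack.push[x: north]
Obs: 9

Act: maze.move[dir: north]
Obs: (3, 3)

Act: maze.sense[dir: north]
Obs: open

Act: stack.push[x: north]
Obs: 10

Act: maze.move[dir: north]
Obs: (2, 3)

Act: maze.sense[dir: north]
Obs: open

Act: stack.push[x: north]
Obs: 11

Act: maze.move[dir: north]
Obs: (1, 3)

Act: maze.sense[dir: north]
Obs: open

Act: stack.push[x: north]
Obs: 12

Act: maze.move[dir: north]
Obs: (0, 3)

Act: maze.sense[dir: east]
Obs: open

Act: stack.push[x: east]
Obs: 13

Act: maze.move[dir: east]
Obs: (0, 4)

Act: maze.sense[dir: south]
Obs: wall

Act: maze.sense[dir: east]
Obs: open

Act: stack.push[x: east]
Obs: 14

Act: maze.move[dir: east]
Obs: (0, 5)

Act: maze.sense[dir: south]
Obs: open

Act: stack.push[x: south]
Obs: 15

Act: maze.move[dir: south]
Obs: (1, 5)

Act: maze.sense[dir: south]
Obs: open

Act: stack.push[x: south]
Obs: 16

Act: maze.move[dir: south]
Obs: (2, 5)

Act: maze.sense[dir: south]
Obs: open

Act: stack.push[x: south]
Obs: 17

Act: maze.move[dir: south]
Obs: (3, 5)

Act: maze.sense[dir: south]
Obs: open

Act: stack.push[x: south]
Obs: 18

Act: maze.move[dir: south]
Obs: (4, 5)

Act: maze.sense[dir: east]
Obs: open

Act: stack.push[x: east]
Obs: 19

Act: maze.move[dir: east]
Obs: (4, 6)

Act: maze.sense[dir: north]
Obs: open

Act: stack.push[x: north]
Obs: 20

Act: maze.move[dir: north]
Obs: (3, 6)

Act: maze.sense[dir: north]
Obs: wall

Act: stack.pop[]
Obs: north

Act: maze.move[dir: south]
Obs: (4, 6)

Act: stack.pop[]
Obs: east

Act: maze.move[dir: west]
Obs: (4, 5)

Act: maze.sense[dir: west]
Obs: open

Act: stack.push[x: west]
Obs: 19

Act: maze.move[dir: west]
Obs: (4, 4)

Act: maze.sense[dir: north]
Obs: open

Act: stack.push[x: north]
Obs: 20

Act: maze.move[dir: north]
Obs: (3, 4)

Act: maze.sense[dir: north]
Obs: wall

Act: stack.pop[]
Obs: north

Act: maze.move[dir: south]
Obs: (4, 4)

Act: stack.pop[]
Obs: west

Act: maze.move[dir: east]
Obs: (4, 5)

Act: stack.pop[]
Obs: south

Act: maze.move[dir: north]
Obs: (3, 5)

Act: stack.pop[]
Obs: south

Act: maze.move[dir: north]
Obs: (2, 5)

Act: stack.pop[]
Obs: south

Act: maze.move[dir: north]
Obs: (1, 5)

Act: maze.sense[dir: east]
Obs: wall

Act: stack.pop[]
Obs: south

Act: maze.move[dir: north]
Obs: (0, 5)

Act: maze.sense[dir: east]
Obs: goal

Act: maze.move[dir: east]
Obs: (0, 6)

Answer: (0, 6)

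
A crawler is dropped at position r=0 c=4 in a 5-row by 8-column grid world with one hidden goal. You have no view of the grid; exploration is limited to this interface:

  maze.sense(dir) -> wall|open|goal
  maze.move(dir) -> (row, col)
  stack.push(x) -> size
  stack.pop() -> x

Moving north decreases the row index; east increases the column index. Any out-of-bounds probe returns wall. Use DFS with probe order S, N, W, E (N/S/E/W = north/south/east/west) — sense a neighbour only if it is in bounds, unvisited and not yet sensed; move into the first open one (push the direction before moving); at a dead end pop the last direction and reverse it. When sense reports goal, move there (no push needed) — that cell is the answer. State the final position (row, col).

> maze.sense dir→south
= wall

> maze.sense dir→west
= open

> stack.push x→west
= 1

> maze.move dir→west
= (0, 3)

> maze.sense dir→south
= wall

> maze.sense dir→west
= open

> stack.push x→west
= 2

> maze.move dir→west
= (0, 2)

> maze.sense dir→south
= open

> stack.push x→south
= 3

> maze.move dir→south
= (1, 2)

> maze.sense dir→south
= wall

> maze.sense dir→west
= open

> stack.push x→west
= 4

> maze.move dir→west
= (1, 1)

> maze.sense dir→south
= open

> stack.push x→south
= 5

> maze.move dir→south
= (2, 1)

> maze.sense dir→south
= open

> stack.push x→south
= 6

> maze.move dir→south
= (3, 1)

> maze.sense dir→south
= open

> stack.push x→south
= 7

> maze.move dir→south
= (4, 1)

> maze.sense dir→west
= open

> stack.push x→west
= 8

> maze.move dir→west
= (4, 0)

> maze.sense dir→north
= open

> stack.push x→north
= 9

> maze.move dir→north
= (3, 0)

> maze.sense dir→north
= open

> stack.push x→north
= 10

> maze.move dir→north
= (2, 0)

> maze.sense dir→north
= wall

> stack.pop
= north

> maze.move dir→south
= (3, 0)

> stack.pop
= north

> maze.move dir→south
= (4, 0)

> stack.pop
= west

> maze.move dir→east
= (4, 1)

> maze.sense dir→east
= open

> stack.push x→east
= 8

> maze.move dir→east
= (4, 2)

> maze.sense dir→north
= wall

> maze.sense dir→east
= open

> stack.push x→east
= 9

> maze.move dir→east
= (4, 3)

> maze.sense dir→north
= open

> stack.push x→north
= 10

> maze.move dir→north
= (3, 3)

> maze.sense dir→north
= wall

> maze.sense dir→east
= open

> stack.push x→east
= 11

> maze.move dir→east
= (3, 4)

> maze.sense dir→south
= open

> stack.push x→south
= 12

> maze.move dir→south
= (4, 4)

> maze.sense dir→east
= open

> stack.push x→east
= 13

> maze.move dir→east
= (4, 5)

> maze.sense dir→north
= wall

> maze.sense dir→east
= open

> stack.push x→east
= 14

> maze.move dir→east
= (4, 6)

> maze.sense dir→north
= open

> stack.push x→north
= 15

> maze.move dir→north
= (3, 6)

> maze.sense dir→north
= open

> stack.push x→north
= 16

> maze.move dir→north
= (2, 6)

> maze.sense dir→north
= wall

> maze.sense dir→west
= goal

> maze.move dir→west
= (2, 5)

Answer: (2, 5)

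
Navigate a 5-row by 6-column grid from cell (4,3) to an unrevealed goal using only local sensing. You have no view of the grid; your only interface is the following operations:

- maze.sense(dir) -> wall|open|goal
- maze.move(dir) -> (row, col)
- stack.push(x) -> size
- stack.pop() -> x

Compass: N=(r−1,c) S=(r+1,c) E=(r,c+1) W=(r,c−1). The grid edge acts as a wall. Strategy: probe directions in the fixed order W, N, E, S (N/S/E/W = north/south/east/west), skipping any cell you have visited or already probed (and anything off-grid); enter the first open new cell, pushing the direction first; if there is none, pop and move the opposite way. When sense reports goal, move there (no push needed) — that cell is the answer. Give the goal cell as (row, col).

Do: maze.sense[dir='west']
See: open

Do: stack.push[x='west']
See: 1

Do: maze.move[dir='west']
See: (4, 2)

Do: maze.sense[dir='west']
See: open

Do: stack.push[x='west']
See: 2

Do: maze.move[dir='west']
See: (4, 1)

Do: maze.sense[dir='west']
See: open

Do: stack.push[x='west']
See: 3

Do: maze.move[dir='west']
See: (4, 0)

Do: maze.sense[dir='north']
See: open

Do: stack.push[x='north']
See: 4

Do: maze.move[dir='north']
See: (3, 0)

Do: maze.sense[dir='north']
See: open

Do: stack.push[x='north']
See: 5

Do: maze.move[dir='north']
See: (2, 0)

Do: maze.sense[dir='north']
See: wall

Do: maze.sense[dir='east']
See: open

Do: stack.push[x='east']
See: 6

Do: maze.move[dir='east']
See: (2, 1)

Do: maze.sense[dir='north']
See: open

Do: stack.push[x='north']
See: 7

Do: maze.move[dir='north']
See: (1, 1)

Do: maze.sense[dir='north']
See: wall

Do: maze.sense[dir='east']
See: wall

Do: stack.pop[]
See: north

Do: maze.move[dir='south']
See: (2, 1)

Do: maze.sense[dir='east']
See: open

Do: stack.push[x='east']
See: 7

Do: maze.move[dir='east']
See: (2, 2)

Do: maze.sense[dir='east']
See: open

Do: stack.push[x='east']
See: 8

Do: maze.move[dir='east']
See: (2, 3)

Do: maze.sense[dir='north']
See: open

Do: stack.push[x='north']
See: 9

Do: maze.move[dir='north']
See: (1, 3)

Do: maze.sense[dir='north']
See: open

Do: stack.push[x='north']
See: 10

Do: maze.move[dir='north']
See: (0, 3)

Do: maze.sense[dir='west']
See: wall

Do: maze.sense[dir='east']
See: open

Do: stack.push[x='east']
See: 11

Do: maze.move[dir='east']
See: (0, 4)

Do: maze.sense[dir='east']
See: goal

Do: maze.move[dir='east']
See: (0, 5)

Answer: (0, 5)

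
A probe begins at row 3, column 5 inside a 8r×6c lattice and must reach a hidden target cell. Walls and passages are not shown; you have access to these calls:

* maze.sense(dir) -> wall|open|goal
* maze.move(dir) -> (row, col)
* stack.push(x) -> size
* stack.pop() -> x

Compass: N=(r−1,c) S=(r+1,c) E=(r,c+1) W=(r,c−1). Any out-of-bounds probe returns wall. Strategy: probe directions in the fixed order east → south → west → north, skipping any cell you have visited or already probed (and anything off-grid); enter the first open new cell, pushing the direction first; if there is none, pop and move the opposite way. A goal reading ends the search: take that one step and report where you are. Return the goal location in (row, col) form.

>> sense(dir→south)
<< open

>> push(x→south)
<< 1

>> move(dir→south)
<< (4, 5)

>> sense(dir→south)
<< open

>> push(x→south)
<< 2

>> move(dir→south)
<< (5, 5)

>> sense(dir→south)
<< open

>> push(x→south)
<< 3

>> move(dir→south)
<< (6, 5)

>> sense(dir→south)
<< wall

>> sense(dir→west)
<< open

>> push(x→west)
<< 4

>> move(dir→west)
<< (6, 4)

>> sense(dir→south)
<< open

>> push(x→south)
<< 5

>> move(dir→south)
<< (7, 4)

>> sense(dir→west)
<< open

>> push(x→west)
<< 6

>> move(dir→west)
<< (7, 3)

>> sense(dir→west)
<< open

>> push(x→west)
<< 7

>> move(dir→west)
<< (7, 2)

>> sense(dir→west)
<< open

>> push(x→west)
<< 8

>> move(dir→west)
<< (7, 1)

>> sense(dir→west)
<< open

>> push(x→west)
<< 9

>> move(dir→west)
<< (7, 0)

>> sense(dir→north)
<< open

>> push(x→north)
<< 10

>> move(dir→north)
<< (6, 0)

>> sense(dir→east)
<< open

>> push(x→east)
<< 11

>> move(dir→east)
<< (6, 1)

>> sense(dir→east)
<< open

>> push(x→east)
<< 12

>> move(dir→east)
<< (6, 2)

>> sense(dir→east)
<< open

>> push(x→east)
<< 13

>> move(dir→east)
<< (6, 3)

>> sense(dir→north)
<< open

>> push(x→north)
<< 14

>> move(dir→north)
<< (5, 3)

>> sense(dir→east)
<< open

>> push(x→east)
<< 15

>> move(dir→east)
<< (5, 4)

>> sense(dir→north)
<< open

>> push(x→north)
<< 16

>> move(dir→north)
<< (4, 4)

>> sense(dir→west)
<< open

>> push(x→west)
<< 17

>> move(dir→west)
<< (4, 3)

>> sense(dir→west)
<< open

>> push(x→west)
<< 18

>> move(dir→west)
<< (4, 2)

>> sense(dir→south)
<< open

>> push(x→south)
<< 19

>> move(dir→south)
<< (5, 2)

>> sense(dir→west)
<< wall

>> pop()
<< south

>> move(dir→north)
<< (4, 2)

>> sense(dir→west)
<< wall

>> sense(dir→north)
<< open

>> push(x→north)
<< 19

>> move(dir→north)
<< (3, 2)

>> sense(dir→east)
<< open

>> push(x→east)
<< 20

>> move(dir→east)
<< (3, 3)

>> sense(dir→east)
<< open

>> push(x→east)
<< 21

>> move(dir→east)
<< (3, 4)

>> sense(dir→north)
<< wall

>> pop()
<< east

>> move(dir→west)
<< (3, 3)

>> sense(dir→north)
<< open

>> push(x→north)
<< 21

>> move(dir→north)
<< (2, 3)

>> sense(dir→west)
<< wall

>> sense(dir→north)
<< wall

>> pop()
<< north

>> move(dir→south)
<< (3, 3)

>> pop()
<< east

>> move(dir→west)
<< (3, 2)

>> sense(dir→west)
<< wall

>> pop()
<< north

>> move(dir→south)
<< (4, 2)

>> pop()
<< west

>> move(dir→east)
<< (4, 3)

>> pop()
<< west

>> move(dir→east)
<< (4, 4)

>> pop()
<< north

>> move(dir→south)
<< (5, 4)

>> pop()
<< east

>> move(dir→west)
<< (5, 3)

>> pop()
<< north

>> move(dir→south)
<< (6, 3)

>> pop()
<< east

>> move(dir→west)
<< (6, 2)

>> pop()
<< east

>> move(dir→west)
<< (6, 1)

>> pop()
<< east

>> move(dir→west)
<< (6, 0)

>> sense(dir→north)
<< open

>> push(x→north)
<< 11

>> move(dir→north)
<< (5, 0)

>> sense(dir→north)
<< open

>> push(x→north)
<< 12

>> move(dir→north)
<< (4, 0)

>> sense(dir→north)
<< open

>> push(x→north)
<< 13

>> move(dir→north)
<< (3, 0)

>> sense(dir→north)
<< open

>> push(x→north)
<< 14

>> move(dir→north)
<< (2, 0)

>> sense(dir→east)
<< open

>> push(x→east)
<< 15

>> move(dir→east)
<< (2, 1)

>> sense(dir→north)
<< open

>> push(x→north)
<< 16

>> move(dir→north)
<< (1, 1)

>> sense(dir→east)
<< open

>> push(x→east)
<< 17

>> move(dir→east)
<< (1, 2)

>> sense(dir→north)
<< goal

>> move(dir→north)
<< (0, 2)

Answer: (0, 2)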